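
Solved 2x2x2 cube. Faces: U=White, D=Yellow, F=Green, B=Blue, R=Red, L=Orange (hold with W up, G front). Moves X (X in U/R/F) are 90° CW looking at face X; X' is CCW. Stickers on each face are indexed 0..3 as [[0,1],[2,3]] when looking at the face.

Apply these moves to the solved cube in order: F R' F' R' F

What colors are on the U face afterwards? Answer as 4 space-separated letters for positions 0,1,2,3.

Answer: W R O B

Derivation:
After move 1 (F): F=GGGG U=WWOO R=WRWR D=RRYY L=OYOY
After move 2 (R'): R=RRWW U=WBOB F=GWGO D=RGYG B=YBRB
After move 3 (F'): F=WOGG U=WBRW R=GRRW D=YYYG L=OBOO
After move 4 (R'): R=RWGR U=WRRY F=WBGW D=YOYG B=GBYB
After move 5 (F): F=GWWB U=WROB R=RWYR D=GRYG L=OYOO
Query: U face = WROB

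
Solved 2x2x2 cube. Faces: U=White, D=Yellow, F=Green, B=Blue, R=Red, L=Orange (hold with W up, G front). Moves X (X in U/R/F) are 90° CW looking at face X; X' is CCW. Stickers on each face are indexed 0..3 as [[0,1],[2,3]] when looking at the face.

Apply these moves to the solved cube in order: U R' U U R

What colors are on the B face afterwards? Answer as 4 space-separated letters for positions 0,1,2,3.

Answer: W W W B

Derivation:
After move 1 (U): U=WWWW F=RRGG R=BBRR B=OOBB L=GGOO
After move 2 (R'): R=BRBR U=WBWO F=RWGW D=YRYG B=YOYB
After move 3 (U): U=WWOB F=BRGW R=YOBR B=GGYB L=RWOO
After move 4 (U): U=OWBW F=YOGW R=GGBR B=RWYB L=BROO
After move 5 (R): R=BGRG U=OOBW F=YRGG D=YYYR B=WWWB
Query: B face = WWWB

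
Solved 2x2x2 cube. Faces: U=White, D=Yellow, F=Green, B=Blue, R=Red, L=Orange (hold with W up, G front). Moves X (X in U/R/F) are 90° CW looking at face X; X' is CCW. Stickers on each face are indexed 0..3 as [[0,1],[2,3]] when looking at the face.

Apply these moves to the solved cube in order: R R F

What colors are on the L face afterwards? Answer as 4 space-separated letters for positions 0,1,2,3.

Answer: O Y O W

Derivation:
After move 1 (R): R=RRRR U=WGWG F=GYGY D=YBYB B=WBWB
After move 2 (R): R=RRRR U=WYWY F=GBGB D=YWYW B=GBGB
After move 3 (F): F=GGBB U=WYOO R=WRYR D=RRYW L=OYOW
Query: L face = OYOW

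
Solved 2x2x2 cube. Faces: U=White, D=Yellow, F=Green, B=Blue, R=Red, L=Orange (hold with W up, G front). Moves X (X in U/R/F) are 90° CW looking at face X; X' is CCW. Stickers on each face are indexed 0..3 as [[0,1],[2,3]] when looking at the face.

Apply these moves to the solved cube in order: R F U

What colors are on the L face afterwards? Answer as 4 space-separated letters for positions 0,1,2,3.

Answer: G G O B

Derivation:
After move 1 (R): R=RRRR U=WGWG F=GYGY D=YBYB B=WBWB
After move 2 (F): F=GGYY U=WGOO R=WRGR D=RRYB L=OYOB
After move 3 (U): U=OWOG F=WRYY R=WBGR B=OYWB L=GGOB
Query: L face = GGOB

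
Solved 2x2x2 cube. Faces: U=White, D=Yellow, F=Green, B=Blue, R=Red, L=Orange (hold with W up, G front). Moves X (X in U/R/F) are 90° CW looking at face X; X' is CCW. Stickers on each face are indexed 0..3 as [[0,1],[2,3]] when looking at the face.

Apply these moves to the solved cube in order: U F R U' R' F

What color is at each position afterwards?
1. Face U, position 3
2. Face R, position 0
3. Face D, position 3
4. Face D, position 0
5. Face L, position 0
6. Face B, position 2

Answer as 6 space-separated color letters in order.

After move 1 (U): U=WWWW F=RRGG R=BBRR B=OOBB L=GGOO
After move 2 (F): F=GRGR U=WWOG R=WBWR D=RBYY L=GYOY
After move 3 (R): R=WWRB U=WROR F=GBGY D=RBYO B=GOWB
After move 4 (U'): U=RRWO F=GYGY R=GBRB B=WWWB L=GOOY
After move 5 (R'): R=BBGR U=RWWW F=GRGO D=RYYY B=OWBB
After move 6 (F): F=GGOR U=RWYO R=WBWR D=GBYY L=GROY
Query 1: U[3] = O
Query 2: R[0] = W
Query 3: D[3] = Y
Query 4: D[0] = G
Query 5: L[0] = G
Query 6: B[2] = B

Answer: O W Y G G B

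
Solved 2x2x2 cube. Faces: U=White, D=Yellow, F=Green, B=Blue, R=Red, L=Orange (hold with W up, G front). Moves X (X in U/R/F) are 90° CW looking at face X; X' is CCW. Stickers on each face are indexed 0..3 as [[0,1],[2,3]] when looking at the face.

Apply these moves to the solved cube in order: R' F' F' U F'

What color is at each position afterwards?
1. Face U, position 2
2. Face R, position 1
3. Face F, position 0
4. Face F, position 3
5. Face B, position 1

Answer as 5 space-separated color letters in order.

Answer: Y B R W R

Derivation:
After move 1 (R'): R=RRRR U=WBWB F=GWGW D=YGYG B=YBYB
After move 2 (F'): F=WWGG U=WBRR R=GRYR D=OOYG L=OBOW
After move 3 (F'): F=WGWG U=WBGY R=OROR D=BWYG L=OROR
After move 4 (U): U=GWYB F=ORWG R=YBOR B=ORYB L=WGOR
After move 5 (F'): F=RGOW U=GWYO R=WBBR D=GRYG L=WBOY
Query 1: U[2] = Y
Query 2: R[1] = B
Query 3: F[0] = R
Query 4: F[3] = W
Query 5: B[1] = R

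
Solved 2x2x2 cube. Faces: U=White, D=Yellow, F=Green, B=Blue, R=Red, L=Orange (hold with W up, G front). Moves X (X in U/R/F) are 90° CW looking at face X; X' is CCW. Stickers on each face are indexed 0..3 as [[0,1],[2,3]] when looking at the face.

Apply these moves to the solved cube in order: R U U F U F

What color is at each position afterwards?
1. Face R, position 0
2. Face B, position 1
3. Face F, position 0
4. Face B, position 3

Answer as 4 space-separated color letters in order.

After move 1 (R): R=RRRR U=WGWG F=GYGY D=YBYB B=WBWB
After move 2 (U): U=WWGG F=RRGY R=WBRR B=OOWB L=GYOO
After move 3 (U): U=GWGW F=WBGY R=OORR B=GYWB L=RROO
After move 4 (F): F=GWYB U=GWOR R=GOWR D=ROYB L=RYOB
After move 5 (U): U=OGRW F=GOYB R=GYWR B=RYWB L=GWOB
After move 6 (F): F=YGBO U=OGBW R=RYWR D=WGYB L=GROO
Query 1: R[0] = R
Query 2: B[1] = Y
Query 3: F[0] = Y
Query 4: B[3] = B

Answer: R Y Y B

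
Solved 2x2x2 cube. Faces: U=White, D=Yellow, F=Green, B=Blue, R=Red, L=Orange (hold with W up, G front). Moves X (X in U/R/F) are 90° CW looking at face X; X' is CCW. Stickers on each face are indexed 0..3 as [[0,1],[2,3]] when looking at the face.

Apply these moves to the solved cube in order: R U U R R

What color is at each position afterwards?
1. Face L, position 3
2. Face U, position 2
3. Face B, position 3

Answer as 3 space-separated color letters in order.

After move 1 (R): R=RRRR U=WGWG F=GYGY D=YBYB B=WBWB
After move 2 (U): U=WWGG F=RRGY R=WBRR B=OOWB L=GYOO
After move 3 (U): U=GWGW F=WBGY R=OORR B=GYWB L=RROO
After move 4 (R): R=RORO U=GBGY F=WBGB D=YWYG B=WYWB
After move 5 (R): R=RROO U=GBGB F=WWGG D=YWYW B=YYBB
Query 1: L[3] = O
Query 2: U[2] = G
Query 3: B[3] = B

Answer: O G B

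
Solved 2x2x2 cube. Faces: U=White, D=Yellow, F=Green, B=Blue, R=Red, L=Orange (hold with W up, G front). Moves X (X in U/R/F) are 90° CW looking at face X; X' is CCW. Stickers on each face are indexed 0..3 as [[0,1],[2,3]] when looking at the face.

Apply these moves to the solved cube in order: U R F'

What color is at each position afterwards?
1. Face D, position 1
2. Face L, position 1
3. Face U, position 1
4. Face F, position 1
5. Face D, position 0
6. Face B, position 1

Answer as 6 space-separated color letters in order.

Answer: O G R Y G O

Derivation:
After move 1 (U): U=WWWW F=RRGG R=BBRR B=OOBB L=GGOO
After move 2 (R): R=RBRB U=WRWG F=RYGY D=YBYO B=WOWB
After move 3 (F'): F=YYRG U=WRRR R=BBYB D=GOYO L=GGOW
Query 1: D[1] = O
Query 2: L[1] = G
Query 3: U[1] = R
Query 4: F[1] = Y
Query 5: D[0] = G
Query 6: B[1] = O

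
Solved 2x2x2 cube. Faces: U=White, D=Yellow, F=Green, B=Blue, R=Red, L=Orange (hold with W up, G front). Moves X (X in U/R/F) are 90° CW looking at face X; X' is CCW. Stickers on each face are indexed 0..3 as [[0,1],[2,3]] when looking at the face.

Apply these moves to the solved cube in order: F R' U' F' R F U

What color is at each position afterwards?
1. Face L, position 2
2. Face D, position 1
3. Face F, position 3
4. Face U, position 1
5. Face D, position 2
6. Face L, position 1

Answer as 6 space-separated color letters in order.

Answer: O R Y B Y Y

Derivation:
After move 1 (F): F=GGGG U=WWOO R=WRWR D=RRYY L=OYOY
After move 2 (R'): R=RRWW U=WBOB F=GWGO D=RGYG B=YBRB
After move 3 (U'): U=BBWO F=OYGO R=GWWW B=RRRB L=YBOY
After move 4 (F'): F=YOOG U=BBGW R=GWRW D=BYYG L=YOOW
After move 5 (R): R=RGWW U=BOGG F=YYOG D=BRYR B=WRBB
After move 6 (F): F=OYGY U=BOWO R=GGGW D=WRYR L=YBOR
After move 7 (U): U=WBOO F=GGGY R=WRGW B=YBBB L=OYOR
Query 1: L[2] = O
Query 2: D[1] = R
Query 3: F[3] = Y
Query 4: U[1] = B
Query 5: D[2] = Y
Query 6: L[1] = Y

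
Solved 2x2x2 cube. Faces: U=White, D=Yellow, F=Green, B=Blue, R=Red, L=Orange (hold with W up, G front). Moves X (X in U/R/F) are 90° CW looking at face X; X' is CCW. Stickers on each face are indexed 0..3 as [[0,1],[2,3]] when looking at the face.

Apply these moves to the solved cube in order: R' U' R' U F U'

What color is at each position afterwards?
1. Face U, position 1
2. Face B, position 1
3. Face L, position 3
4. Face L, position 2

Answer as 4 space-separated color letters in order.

After move 1 (R'): R=RRRR U=WBWB F=GWGW D=YGYG B=YBYB
After move 2 (U'): U=BBWW F=OOGW R=GWRR B=RRYB L=YBOO
After move 3 (R'): R=WRGR U=BYWR F=OBGW D=YOYW B=GRGB
After move 4 (U): U=WBRY F=WRGW R=GRGR B=YBGB L=OBOO
After move 5 (F): F=GWWR U=WBOB R=RRYR D=GGYW L=OYOO
After move 6 (U'): U=BBWO F=OYWR R=GWYR B=RRGB L=YBOO
Query 1: U[1] = B
Query 2: B[1] = R
Query 3: L[3] = O
Query 4: L[2] = O

Answer: B R O O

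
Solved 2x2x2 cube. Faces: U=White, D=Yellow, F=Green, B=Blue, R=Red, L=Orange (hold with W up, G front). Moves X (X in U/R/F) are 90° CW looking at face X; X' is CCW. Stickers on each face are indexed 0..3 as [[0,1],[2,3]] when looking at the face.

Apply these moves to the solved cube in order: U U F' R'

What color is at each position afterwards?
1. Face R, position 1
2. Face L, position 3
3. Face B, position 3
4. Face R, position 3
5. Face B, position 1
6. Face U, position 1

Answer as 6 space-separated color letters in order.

Answer: R W B Y G B

Derivation:
After move 1 (U): U=WWWW F=RRGG R=BBRR B=OOBB L=GGOO
After move 2 (U): U=WWWW F=BBGG R=OORR B=GGBB L=RROO
After move 3 (F'): F=BGBG U=WWOR R=YOYR D=ROYY L=RWOW
After move 4 (R'): R=ORYY U=WBOG F=BWBR D=RGYG B=YGOB
Query 1: R[1] = R
Query 2: L[3] = W
Query 3: B[3] = B
Query 4: R[3] = Y
Query 5: B[1] = G
Query 6: U[1] = B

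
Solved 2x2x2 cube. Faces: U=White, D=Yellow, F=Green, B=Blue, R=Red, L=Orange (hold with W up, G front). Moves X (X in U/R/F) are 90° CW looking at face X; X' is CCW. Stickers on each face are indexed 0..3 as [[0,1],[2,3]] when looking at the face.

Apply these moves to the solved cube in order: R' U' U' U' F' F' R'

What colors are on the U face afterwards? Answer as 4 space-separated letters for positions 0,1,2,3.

After move 1 (R'): R=RRRR U=WBWB F=GWGW D=YGYG B=YBYB
After move 2 (U'): U=BBWW F=OOGW R=GWRR B=RRYB L=YBOO
After move 3 (U'): U=BWBW F=YBGW R=OORR B=GWYB L=RROO
After move 4 (U'): U=WWBB F=RRGW R=YBRR B=OOYB L=GWOO
After move 5 (F'): F=RWRG U=WWYR R=GBYR D=WOYG L=GBOB
After move 6 (F'): F=WGRR U=WWGY R=OBWR D=BBYG L=GROY
After move 7 (R'): R=BROW U=WYGO F=WWRY D=BGYR B=GOBB
Query: U face = WYGO

Answer: W Y G O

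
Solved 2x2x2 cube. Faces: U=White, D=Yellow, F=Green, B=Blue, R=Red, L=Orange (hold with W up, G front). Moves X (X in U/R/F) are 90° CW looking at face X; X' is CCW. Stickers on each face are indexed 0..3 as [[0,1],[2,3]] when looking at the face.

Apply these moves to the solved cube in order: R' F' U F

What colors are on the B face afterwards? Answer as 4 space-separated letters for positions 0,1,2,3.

After move 1 (R'): R=RRRR U=WBWB F=GWGW D=YGYG B=YBYB
After move 2 (F'): F=WWGG U=WBRR R=GRYR D=OOYG L=OBOW
After move 3 (U): U=RWRB F=GRGG R=YBYR B=OBYB L=WWOW
After move 4 (F): F=GGGR U=RWWW R=RBBR D=YYYG L=WOOO
Query: B face = OBYB

Answer: O B Y B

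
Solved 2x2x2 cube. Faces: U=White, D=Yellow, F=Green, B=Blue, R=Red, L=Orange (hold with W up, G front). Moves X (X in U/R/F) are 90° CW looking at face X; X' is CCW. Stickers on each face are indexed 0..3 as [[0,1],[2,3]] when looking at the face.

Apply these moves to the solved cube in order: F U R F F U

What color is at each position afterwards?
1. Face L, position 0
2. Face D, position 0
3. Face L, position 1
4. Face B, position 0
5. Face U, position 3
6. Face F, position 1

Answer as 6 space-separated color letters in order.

After move 1 (F): F=GGGG U=WWOO R=WRWR D=RRYY L=OYOY
After move 2 (U): U=OWOW F=WRGG R=BBWR B=OYBB L=GGOY
After move 3 (R): R=WBRB U=OROG F=WRGY D=RBYO B=WYWB
After move 4 (F): F=GWYR U=ORYG R=OBGB D=RWYO L=GROB
After move 5 (F): F=YGRW U=ORBR R=YBGB D=GOYO L=GROW
After move 6 (U): U=BORR F=YBRW R=WYGB B=GRWB L=YGOW
Query 1: L[0] = Y
Query 2: D[0] = G
Query 3: L[1] = G
Query 4: B[0] = G
Query 5: U[3] = R
Query 6: F[1] = B

Answer: Y G G G R B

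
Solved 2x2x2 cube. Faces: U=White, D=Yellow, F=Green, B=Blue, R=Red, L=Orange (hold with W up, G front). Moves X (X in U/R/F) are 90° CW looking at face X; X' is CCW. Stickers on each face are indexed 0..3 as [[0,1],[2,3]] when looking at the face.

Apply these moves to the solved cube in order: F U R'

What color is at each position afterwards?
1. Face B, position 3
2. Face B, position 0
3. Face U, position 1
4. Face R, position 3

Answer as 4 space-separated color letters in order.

After move 1 (F): F=GGGG U=WWOO R=WRWR D=RRYY L=OYOY
After move 2 (U): U=OWOW F=WRGG R=BBWR B=OYBB L=GGOY
After move 3 (R'): R=BRBW U=OBOO F=WWGW D=RRYG B=YYRB
Query 1: B[3] = B
Query 2: B[0] = Y
Query 3: U[1] = B
Query 4: R[3] = W

Answer: B Y B W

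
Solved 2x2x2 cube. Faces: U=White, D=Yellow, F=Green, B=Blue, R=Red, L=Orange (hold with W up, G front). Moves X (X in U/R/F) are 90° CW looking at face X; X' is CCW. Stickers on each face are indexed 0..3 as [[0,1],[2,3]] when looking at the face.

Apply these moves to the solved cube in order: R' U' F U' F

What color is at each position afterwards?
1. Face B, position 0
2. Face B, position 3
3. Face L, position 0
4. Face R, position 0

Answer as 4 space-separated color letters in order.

Answer: W B R B

Derivation:
After move 1 (R'): R=RRRR U=WBWB F=GWGW D=YGYG B=YBYB
After move 2 (U'): U=BBWW F=OOGW R=GWRR B=RRYB L=YBOO
After move 3 (F): F=GOWO U=BBOB R=WWWR D=RGYG L=YYOG
After move 4 (U'): U=BBBO F=YYWO R=GOWR B=WWYB L=RROG
After move 5 (F): F=WYOY U=BBGR R=BOOR D=WGYG L=RROG
Query 1: B[0] = W
Query 2: B[3] = B
Query 3: L[0] = R
Query 4: R[0] = B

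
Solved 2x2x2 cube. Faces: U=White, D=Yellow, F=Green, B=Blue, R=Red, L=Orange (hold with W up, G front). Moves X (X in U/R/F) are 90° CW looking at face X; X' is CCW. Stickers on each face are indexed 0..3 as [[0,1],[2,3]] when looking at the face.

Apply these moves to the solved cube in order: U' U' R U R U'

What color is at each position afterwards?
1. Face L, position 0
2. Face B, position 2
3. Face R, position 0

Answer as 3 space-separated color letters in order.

After move 1 (U'): U=WWWW F=OOGG R=GGRR B=RRBB L=BBOO
After move 2 (U'): U=WWWW F=BBGG R=OORR B=GGBB L=RROO
After move 3 (R): R=RORO U=WBWG F=BYGY D=YBYG B=WGWB
After move 4 (U): U=WWGB F=ROGY R=WGRO B=RRWB L=BYOO
After move 5 (R): R=RWOG U=WOGY F=RBGG D=YWYR B=BRWB
After move 6 (U'): U=OYWG F=BYGG R=RBOG B=RWWB L=BROO
Query 1: L[0] = B
Query 2: B[2] = W
Query 3: R[0] = R

Answer: B W R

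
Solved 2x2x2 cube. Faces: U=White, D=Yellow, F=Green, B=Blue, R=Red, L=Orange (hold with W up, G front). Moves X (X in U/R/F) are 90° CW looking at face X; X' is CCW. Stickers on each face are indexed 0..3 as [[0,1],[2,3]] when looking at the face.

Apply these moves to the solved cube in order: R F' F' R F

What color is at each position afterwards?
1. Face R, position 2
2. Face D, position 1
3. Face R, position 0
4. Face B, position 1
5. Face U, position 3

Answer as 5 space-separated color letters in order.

After move 1 (R): R=RRRR U=WGWG F=GYGY D=YBYB B=WBWB
After move 2 (F'): F=YYGG U=WGRR R=BRYR D=OOYB L=OGOW
After move 3 (F'): F=YGYG U=WGBY R=OROR D=GWYB L=OROR
After move 4 (R): R=OORR U=WGBG F=YWYB D=GWYW B=YBGB
After move 5 (F): F=YYBW U=WGRR R=BOGR D=ROYW L=OGOW
Query 1: R[2] = G
Query 2: D[1] = O
Query 3: R[0] = B
Query 4: B[1] = B
Query 5: U[3] = R

Answer: G O B B R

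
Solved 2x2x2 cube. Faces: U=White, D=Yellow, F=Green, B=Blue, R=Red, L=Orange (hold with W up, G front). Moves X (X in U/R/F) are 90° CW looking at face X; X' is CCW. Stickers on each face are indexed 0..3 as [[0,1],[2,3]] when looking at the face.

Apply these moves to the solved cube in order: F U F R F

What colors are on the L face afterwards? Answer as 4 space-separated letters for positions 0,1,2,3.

After move 1 (F): F=GGGG U=WWOO R=WRWR D=RRYY L=OYOY
After move 2 (U): U=OWOW F=WRGG R=BBWR B=OYBB L=GGOY
After move 3 (F): F=GWGR U=OWYG R=OBWR D=WBYY L=GROR
After move 4 (R): R=WORB U=OWYR F=GBGY D=WBYO B=GYWB
After move 5 (F): F=GGYB U=OWRR R=YORB D=RWYO L=GWOB
Query: L face = GWOB

Answer: G W O B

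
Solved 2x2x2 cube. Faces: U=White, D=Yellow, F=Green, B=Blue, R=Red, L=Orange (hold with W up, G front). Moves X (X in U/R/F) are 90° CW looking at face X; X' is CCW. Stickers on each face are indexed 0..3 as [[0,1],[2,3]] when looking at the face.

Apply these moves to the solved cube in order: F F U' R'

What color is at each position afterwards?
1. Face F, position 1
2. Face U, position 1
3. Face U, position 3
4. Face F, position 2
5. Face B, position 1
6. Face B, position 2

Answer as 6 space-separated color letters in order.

After move 1 (F): F=GGGG U=WWOO R=WRWR D=RRYY L=OYOY
After move 2 (F): F=GGGG U=WWYY R=OROR D=WWYY L=OROR
After move 3 (U'): U=WYWY F=ORGG R=GGOR B=ORBB L=BBOR
After move 4 (R'): R=GRGO U=WBWO F=OYGY D=WRYG B=YRWB
Query 1: F[1] = Y
Query 2: U[1] = B
Query 3: U[3] = O
Query 4: F[2] = G
Query 5: B[1] = R
Query 6: B[2] = W

Answer: Y B O G R W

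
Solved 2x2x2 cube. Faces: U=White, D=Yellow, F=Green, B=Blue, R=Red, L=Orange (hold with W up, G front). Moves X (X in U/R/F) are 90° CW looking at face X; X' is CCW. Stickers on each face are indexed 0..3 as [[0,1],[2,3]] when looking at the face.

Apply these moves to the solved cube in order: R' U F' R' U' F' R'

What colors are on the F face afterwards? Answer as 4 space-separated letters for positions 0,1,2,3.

Answer: B O G G

Derivation:
After move 1 (R'): R=RRRR U=WBWB F=GWGW D=YGYG B=YBYB
After move 2 (U): U=WWBB F=RRGW R=YBRR B=OOYB L=GWOO
After move 3 (F'): F=RWRG U=WWYR R=GBYR D=WOYG L=GBOB
After move 4 (R'): R=BRGY U=WYYO F=RWRR D=WWYG B=GOOB
After move 5 (U'): U=YOWY F=GBRR R=RWGY B=BROB L=GOOB
After move 6 (F'): F=BRGR U=YORG R=WWWY D=OBYG L=GYOW
After move 7 (R'): R=WYWW U=YORB F=BOGG D=ORYR B=GRBB
Query: F face = BOGG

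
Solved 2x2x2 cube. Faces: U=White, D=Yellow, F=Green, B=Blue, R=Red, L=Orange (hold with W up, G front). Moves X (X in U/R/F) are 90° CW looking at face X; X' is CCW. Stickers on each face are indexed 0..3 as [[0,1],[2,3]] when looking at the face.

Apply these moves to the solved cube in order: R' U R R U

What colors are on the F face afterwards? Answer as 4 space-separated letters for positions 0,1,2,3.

Answer: R R G O

Derivation:
After move 1 (R'): R=RRRR U=WBWB F=GWGW D=YGYG B=YBYB
After move 2 (U): U=WWBB F=RRGW R=YBRR B=OOYB L=GWOO
After move 3 (R): R=RYRB U=WRBW F=RGGG D=YYYO B=BOWB
After move 4 (R): R=RRBY U=WGBG F=RYGO D=YWYB B=WORB
After move 5 (U): U=BWGG F=RRGO R=WOBY B=GWRB L=RYOO
Query: F face = RRGO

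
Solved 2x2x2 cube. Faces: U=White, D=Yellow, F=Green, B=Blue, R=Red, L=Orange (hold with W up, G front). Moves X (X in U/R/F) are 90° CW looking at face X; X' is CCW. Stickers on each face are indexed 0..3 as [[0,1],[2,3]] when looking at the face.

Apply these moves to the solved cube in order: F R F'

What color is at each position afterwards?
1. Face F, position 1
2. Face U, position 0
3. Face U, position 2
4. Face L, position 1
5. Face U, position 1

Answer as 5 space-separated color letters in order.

After move 1 (F): F=GGGG U=WWOO R=WRWR D=RRYY L=OYOY
After move 2 (R): R=WWRR U=WGOG F=GRGY D=RBYB B=OBWB
After move 3 (F'): F=RYGG U=WGWR R=BWRR D=YYYB L=OGOO
Query 1: F[1] = Y
Query 2: U[0] = W
Query 3: U[2] = W
Query 4: L[1] = G
Query 5: U[1] = G

Answer: Y W W G G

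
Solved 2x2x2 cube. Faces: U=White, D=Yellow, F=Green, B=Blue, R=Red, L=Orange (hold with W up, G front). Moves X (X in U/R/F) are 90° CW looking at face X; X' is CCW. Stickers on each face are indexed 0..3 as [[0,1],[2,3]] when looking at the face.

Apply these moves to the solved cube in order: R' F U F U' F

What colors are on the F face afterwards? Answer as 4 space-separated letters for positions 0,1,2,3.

Answer: W G R R

Derivation:
After move 1 (R'): R=RRRR U=WBWB F=GWGW D=YGYG B=YBYB
After move 2 (F): F=GGWW U=WBOO R=WRBR D=RRYG L=OYOG
After move 3 (U): U=OWOB F=WRWW R=YBBR B=OYYB L=GGOG
After move 4 (F): F=WWWR U=OWGG R=OBBR D=BYYG L=GROR
After move 5 (U'): U=WGOG F=GRWR R=WWBR B=OBYB L=OYOR
After move 6 (F): F=WGRR U=WGRY R=OWGR D=BWYG L=OBOY
Query: F face = WGRR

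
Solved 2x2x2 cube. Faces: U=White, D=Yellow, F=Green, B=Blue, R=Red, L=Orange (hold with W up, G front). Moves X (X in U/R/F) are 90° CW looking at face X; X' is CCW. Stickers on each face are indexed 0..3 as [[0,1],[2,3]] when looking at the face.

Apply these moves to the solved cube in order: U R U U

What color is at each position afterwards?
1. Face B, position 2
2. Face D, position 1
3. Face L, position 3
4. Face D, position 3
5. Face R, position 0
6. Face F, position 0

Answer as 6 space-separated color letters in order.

After move 1 (U): U=WWWW F=RRGG R=BBRR B=OOBB L=GGOO
After move 2 (R): R=RBRB U=WRWG F=RYGY D=YBYO B=WOWB
After move 3 (U): U=WWGR F=RBGY R=WORB B=GGWB L=RYOO
After move 4 (U): U=GWRW F=WOGY R=GGRB B=RYWB L=RBOO
Query 1: B[2] = W
Query 2: D[1] = B
Query 3: L[3] = O
Query 4: D[3] = O
Query 5: R[0] = G
Query 6: F[0] = W

Answer: W B O O G W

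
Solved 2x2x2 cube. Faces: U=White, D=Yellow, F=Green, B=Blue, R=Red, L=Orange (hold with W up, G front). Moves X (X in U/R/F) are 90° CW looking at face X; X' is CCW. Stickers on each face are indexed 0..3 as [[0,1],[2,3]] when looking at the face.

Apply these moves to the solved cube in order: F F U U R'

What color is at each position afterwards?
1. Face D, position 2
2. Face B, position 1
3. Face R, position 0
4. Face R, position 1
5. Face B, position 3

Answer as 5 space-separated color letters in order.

Answer: Y G R R B

Derivation:
After move 1 (F): F=GGGG U=WWOO R=WRWR D=RRYY L=OYOY
After move 2 (F): F=GGGG U=WWYY R=OROR D=WWYY L=OROR
After move 3 (U): U=YWYW F=ORGG R=BBOR B=ORBB L=GGOR
After move 4 (U): U=YYWW F=BBGG R=OROR B=GGBB L=OROR
After move 5 (R'): R=RROO U=YBWG F=BYGW D=WBYG B=YGWB
Query 1: D[2] = Y
Query 2: B[1] = G
Query 3: R[0] = R
Query 4: R[1] = R
Query 5: B[3] = B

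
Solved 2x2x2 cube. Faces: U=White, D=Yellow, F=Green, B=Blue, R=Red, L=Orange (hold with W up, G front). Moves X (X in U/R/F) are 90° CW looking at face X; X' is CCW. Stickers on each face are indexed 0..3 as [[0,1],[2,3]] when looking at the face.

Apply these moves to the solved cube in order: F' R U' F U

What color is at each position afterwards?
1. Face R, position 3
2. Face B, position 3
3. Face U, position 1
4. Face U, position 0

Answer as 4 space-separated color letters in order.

Answer: R B G W

Derivation:
After move 1 (F'): F=GGGG U=WWRR R=YRYR D=OOYY L=OWOW
After move 2 (R): R=YYRR U=WGRG F=GOGY D=OBYB B=RBWB
After move 3 (U'): U=GGWR F=OWGY R=GORR B=YYWB L=RBOW
After move 4 (F): F=GOYW U=GGWB R=WORR D=RGYB L=ROOB
After move 5 (U): U=WGBG F=WOYW R=YYRR B=ROWB L=GOOB
Query 1: R[3] = R
Query 2: B[3] = B
Query 3: U[1] = G
Query 4: U[0] = W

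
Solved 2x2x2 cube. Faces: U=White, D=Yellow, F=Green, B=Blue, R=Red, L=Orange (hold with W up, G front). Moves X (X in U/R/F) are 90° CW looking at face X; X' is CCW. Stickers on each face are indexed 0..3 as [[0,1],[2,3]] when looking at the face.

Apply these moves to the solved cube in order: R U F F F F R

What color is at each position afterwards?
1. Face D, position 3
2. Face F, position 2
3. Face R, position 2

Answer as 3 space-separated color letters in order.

After move 1 (R): R=RRRR U=WGWG F=GYGY D=YBYB B=WBWB
After move 2 (U): U=WWGG F=RRGY R=WBRR B=OOWB L=GYOO
After move 3 (F): F=GRYR U=WWOY R=GBGR D=RWYB L=GYOB
After move 4 (F): F=YGRR U=WWBY R=OBYR D=GGYB L=GROW
After move 5 (F): F=RYRG U=WWWR R=BBYR D=YOYB L=GGOG
After move 6 (F): F=RRGY U=WWGG R=WBRR D=YBYB L=GYOO
After move 7 (R): R=RWRB U=WRGY F=RBGB D=YWYO B=GOWB
Query 1: D[3] = O
Query 2: F[2] = G
Query 3: R[2] = R

Answer: O G R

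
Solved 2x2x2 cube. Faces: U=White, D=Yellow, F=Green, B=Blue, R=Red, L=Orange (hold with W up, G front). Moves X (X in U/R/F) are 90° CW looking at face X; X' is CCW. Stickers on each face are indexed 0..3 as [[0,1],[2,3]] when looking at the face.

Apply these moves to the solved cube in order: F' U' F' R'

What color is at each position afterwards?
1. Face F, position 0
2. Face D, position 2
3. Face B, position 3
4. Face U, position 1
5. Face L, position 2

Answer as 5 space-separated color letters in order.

After move 1 (F'): F=GGGG U=WWRR R=YRYR D=OOYY L=OWOW
After move 2 (U'): U=WRWR F=OWGG R=GGYR B=YRBB L=BBOW
After move 3 (F'): F=WGOG U=WRGY R=OGOR D=BWYY L=BROW
After move 4 (R'): R=GROO U=WBGY F=WROY D=BGYG B=YRWB
Query 1: F[0] = W
Query 2: D[2] = Y
Query 3: B[3] = B
Query 4: U[1] = B
Query 5: L[2] = O

Answer: W Y B B O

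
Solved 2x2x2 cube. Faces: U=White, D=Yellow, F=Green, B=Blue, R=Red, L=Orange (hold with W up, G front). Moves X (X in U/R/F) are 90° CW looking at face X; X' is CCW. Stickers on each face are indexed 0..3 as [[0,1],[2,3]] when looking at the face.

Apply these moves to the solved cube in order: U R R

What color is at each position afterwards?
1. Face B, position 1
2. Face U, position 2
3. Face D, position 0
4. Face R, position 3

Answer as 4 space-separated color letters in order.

Answer: O W Y B

Derivation:
After move 1 (U): U=WWWW F=RRGG R=BBRR B=OOBB L=GGOO
After move 2 (R): R=RBRB U=WRWG F=RYGY D=YBYO B=WOWB
After move 3 (R): R=RRBB U=WYWY F=RBGO D=YWYW B=GORB
Query 1: B[1] = O
Query 2: U[2] = W
Query 3: D[0] = Y
Query 4: R[3] = B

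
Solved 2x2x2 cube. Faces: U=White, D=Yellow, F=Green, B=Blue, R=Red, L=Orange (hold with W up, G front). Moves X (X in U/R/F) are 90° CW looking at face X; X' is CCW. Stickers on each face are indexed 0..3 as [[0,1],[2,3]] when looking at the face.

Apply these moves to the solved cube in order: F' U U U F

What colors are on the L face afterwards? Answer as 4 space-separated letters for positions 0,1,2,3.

Answer: B O O O

Derivation:
After move 1 (F'): F=GGGG U=WWRR R=YRYR D=OOYY L=OWOW
After move 2 (U): U=RWRW F=YRGG R=BBYR B=OWBB L=GGOW
After move 3 (U): U=RRWW F=BBGG R=OWYR B=GGBB L=YROW
After move 4 (U): U=WRWR F=OWGG R=GGYR B=YRBB L=BBOW
After move 5 (F): F=GOGW U=WRWB R=WGRR D=YGYY L=BOOO
Query: L face = BOOO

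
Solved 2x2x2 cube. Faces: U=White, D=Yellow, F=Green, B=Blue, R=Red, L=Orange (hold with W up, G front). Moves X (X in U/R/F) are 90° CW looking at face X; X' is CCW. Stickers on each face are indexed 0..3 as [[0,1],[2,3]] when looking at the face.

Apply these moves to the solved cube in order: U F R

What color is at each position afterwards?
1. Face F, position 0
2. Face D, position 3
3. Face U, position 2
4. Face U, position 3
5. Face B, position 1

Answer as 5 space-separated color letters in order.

Answer: G O O R O

Derivation:
After move 1 (U): U=WWWW F=RRGG R=BBRR B=OOBB L=GGOO
After move 2 (F): F=GRGR U=WWOG R=WBWR D=RBYY L=GYOY
After move 3 (R): R=WWRB U=WROR F=GBGY D=RBYO B=GOWB
Query 1: F[0] = G
Query 2: D[3] = O
Query 3: U[2] = O
Query 4: U[3] = R
Query 5: B[1] = O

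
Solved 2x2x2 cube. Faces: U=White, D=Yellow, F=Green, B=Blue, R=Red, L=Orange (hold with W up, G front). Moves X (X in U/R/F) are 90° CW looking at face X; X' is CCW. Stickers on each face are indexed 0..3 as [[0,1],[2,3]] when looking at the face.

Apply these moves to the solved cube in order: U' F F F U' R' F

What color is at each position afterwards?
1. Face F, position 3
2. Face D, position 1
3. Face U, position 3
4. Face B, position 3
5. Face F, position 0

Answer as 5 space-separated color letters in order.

Answer: R G R B O

Derivation:
After move 1 (U'): U=WWWW F=OOGG R=GGRR B=RRBB L=BBOO
After move 2 (F): F=GOGO U=WWOB R=WGWR D=RGYY L=BYOY
After move 3 (F): F=GGOO U=WWYY R=OGBR D=WWYY L=BROG
After move 4 (F): F=OGOG U=WWGR R=YGYR D=BOYY L=BWOW
After move 5 (U'): U=WRWG F=BWOG R=OGYR B=YGBB L=RROW
After move 6 (R'): R=GROY U=WBWY F=BROG D=BWYG B=YGOB
After move 7 (F): F=OBGR U=WBWR R=WRYY D=OGYG L=RBOW
Query 1: F[3] = R
Query 2: D[1] = G
Query 3: U[3] = R
Query 4: B[3] = B
Query 5: F[0] = O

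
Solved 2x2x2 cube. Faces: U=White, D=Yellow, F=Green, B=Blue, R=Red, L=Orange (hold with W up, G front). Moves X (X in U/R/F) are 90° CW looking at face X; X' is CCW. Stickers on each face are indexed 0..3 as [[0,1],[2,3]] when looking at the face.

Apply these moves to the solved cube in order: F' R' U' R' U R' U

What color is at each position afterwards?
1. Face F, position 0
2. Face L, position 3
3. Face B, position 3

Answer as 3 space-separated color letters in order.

After move 1 (F'): F=GGGG U=WWRR R=YRYR D=OOYY L=OWOW
After move 2 (R'): R=RRYY U=WBRB F=GWGR D=OGYG B=YBOB
After move 3 (U'): U=BBWR F=OWGR R=GWYY B=RROB L=YBOW
After move 4 (R'): R=WYGY U=BOWR F=OBGR D=OWYR B=GRGB
After move 5 (U): U=WBRO F=WYGR R=GRGY B=YBGB L=OBOW
After move 6 (R'): R=RYGG U=WGRY F=WBGO D=OYYR B=RBWB
After move 7 (U): U=RWYG F=RYGO R=RBGG B=OBWB L=WBOW
Query 1: F[0] = R
Query 2: L[3] = W
Query 3: B[3] = B

Answer: R W B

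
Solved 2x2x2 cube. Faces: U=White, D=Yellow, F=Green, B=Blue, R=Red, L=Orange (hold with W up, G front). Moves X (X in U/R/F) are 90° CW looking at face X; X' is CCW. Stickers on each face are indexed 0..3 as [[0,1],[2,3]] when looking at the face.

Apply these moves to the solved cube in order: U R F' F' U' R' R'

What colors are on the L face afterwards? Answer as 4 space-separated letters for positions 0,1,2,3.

After move 1 (U): U=WWWW F=RRGG R=BBRR B=OOBB L=GGOO
After move 2 (R): R=RBRB U=WRWG F=RYGY D=YBYO B=WOWB
After move 3 (F'): F=YYRG U=WRRR R=BBYB D=GOYO L=GGOW
After move 4 (F'): F=YGYR U=WRBY R=OBGB D=GWYO L=GROR
After move 5 (U'): U=RYWB F=GRYR R=YGGB B=OBWB L=WOOR
After move 6 (R'): R=GBYG U=RWWO F=GYYB D=GRYR B=OBWB
After move 7 (R'): R=BGGY U=RWWO F=GWYO D=GYYB B=RBRB
Query: L face = WOOR

Answer: W O O R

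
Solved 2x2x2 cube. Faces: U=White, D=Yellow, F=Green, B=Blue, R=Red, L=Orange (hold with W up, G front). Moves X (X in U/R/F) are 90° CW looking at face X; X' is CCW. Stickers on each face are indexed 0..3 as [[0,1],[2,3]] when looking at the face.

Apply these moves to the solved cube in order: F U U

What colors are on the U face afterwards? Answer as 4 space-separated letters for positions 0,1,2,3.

After move 1 (F): F=GGGG U=WWOO R=WRWR D=RRYY L=OYOY
After move 2 (U): U=OWOW F=WRGG R=BBWR B=OYBB L=GGOY
After move 3 (U): U=OOWW F=BBGG R=OYWR B=GGBB L=WROY
Query: U face = OOWW

Answer: O O W W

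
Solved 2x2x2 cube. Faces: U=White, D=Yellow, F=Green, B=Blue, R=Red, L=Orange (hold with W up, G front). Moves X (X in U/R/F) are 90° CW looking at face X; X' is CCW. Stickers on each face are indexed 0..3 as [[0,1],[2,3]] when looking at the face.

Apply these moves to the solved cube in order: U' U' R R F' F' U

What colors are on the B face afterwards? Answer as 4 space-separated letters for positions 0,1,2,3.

After move 1 (U'): U=WWWW F=OOGG R=GGRR B=RRBB L=BBOO
After move 2 (U'): U=WWWW F=BBGG R=OORR B=GGBB L=RROO
After move 3 (R): R=RORO U=WBWG F=BYGY D=YBYG B=WGWB
After move 4 (R): R=RROO U=WYWY F=BBGG D=YWYW B=GGBB
After move 5 (F'): F=BGBG U=WYRO R=WRYO D=ROYW L=RYOW
After move 6 (F'): F=GGBB U=WYWY R=ORRO D=YWYW L=ROOR
After move 7 (U): U=WWYY F=ORBB R=GGRO B=ROBB L=GGOR
Query: B face = ROBB

Answer: R O B B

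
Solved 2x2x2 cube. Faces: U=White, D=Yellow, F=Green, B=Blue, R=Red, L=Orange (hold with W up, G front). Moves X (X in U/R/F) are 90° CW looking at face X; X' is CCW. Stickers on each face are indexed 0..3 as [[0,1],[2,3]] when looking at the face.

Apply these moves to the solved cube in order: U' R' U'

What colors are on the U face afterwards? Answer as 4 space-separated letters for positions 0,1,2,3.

After move 1 (U'): U=WWWW F=OOGG R=GGRR B=RRBB L=BBOO
After move 2 (R'): R=GRGR U=WBWR F=OWGW D=YOYG B=YRYB
After move 3 (U'): U=BRWW F=BBGW R=OWGR B=GRYB L=YROO
Query: U face = BRWW

Answer: B R W W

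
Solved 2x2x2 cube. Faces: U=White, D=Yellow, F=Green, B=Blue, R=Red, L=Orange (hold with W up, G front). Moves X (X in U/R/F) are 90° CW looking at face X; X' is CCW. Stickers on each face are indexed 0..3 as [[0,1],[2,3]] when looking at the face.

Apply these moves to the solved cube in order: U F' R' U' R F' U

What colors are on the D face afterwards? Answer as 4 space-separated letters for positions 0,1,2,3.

Answer: O W Y B

Derivation:
After move 1 (U): U=WWWW F=RRGG R=BBRR B=OOBB L=GGOO
After move 2 (F'): F=RGRG U=WWBR R=YBYR D=GOYY L=GWOW
After move 3 (R'): R=BRYY U=WBBO F=RWRR D=GGYG B=YOOB
After move 4 (U'): U=BOWB F=GWRR R=RWYY B=BROB L=YOOW
After move 5 (R): R=YRYW U=BWWR F=GGRG D=GOYB B=BROB
After move 6 (F'): F=GGGR U=BWYY R=ORGW D=OWYB L=YROW
After move 7 (U): U=YBYW F=ORGR R=BRGW B=YROB L=GGOW
Query: D face = OWYB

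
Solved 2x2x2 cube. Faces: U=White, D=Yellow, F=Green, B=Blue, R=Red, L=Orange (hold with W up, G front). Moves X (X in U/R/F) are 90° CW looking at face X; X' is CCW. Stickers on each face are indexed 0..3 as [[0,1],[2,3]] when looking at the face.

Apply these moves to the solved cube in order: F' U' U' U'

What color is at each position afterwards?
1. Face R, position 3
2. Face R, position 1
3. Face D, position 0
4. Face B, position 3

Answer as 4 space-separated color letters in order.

After move 1 (F'): F=GGGG U=WWRR R=YRYR D=OOYY L=OWOW
After move 2 (U'): U=WRWR F=OWGG R=GGYR B=YRBB L=BBOW
After move 3 (U'): U=RRWW F=BBGG R=OWYR B=GGBB L=YROW
After move 4 (U'): U=RWRW F=YRGG R=BBYR B=OWBB L=GGOW
Query 1: R[3] = R
Query 2: R[1] = B
Query 3: D[0] = O
Query 4: B[3] = B

Answer: R B O B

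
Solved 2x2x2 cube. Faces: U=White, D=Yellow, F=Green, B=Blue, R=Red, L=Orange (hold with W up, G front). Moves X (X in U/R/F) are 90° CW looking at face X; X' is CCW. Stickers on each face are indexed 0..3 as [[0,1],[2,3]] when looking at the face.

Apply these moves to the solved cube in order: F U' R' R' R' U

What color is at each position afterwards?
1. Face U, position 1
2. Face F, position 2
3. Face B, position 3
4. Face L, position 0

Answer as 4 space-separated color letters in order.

After move 1 (F): F=GGGG U=WWOO R=WRWR D=RRYY L=OYOY
After move 2 (U'): U=WOWO F=OYGG R=GGWR B=WRBB L=BBOY
After move 3 (R'): R=GRGW U=WBWW F=OOGO D=RYYG B=YRRB
After move 4 (R'): R=RWGG U=WRWY F=OBGW D=ROYO B=GRYB
After move 5 (R'): R=WGRG U=WYWG F=ORGY D=RBYW B=OROB
After move 6 (U): U=WWGY F=WGGY R=ORRG B=BBOB L=OROY
Query 1: U[1] = W
Query 2: F[2] = G
Query 3: B[3] = B
Query 4: L[0] = O

Answer: W G B O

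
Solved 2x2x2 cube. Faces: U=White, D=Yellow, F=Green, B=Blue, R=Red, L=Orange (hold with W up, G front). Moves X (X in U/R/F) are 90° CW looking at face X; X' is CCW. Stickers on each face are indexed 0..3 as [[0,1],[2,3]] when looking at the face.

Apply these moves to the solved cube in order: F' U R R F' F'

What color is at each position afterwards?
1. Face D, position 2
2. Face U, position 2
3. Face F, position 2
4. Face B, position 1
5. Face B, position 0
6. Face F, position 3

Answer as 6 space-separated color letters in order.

After move 1 (F'): F=GGGG U=WWRR R=YRYR D=OOYY L=OWOW
After move 2 (U): U=RWRW F=YRGG R=BBYR B=OWBB L=GGOW
After move 3 (R): R=YBRB U=RRRG F=YOGY D=OBYO B=WWWB
After move 4 (R): R=RYBB U=RORY F=YBGO D=OWYW B=GWRB
After move 5 (F'): F=BOYG U=RORB R=WYOB D=GWYW L=GYOR
After move 6 (F'): F=OGBY U=ROWO R=WYGB D=YRYW L=GBOR
Query 1: D[2] = Y
Query 2: U[2] = W
Query 3: F[2] = B
Query 4: B[1] = W
Query 5: B[0] = G
Query 6: F[3] = Y

Answer: Y W B W G Y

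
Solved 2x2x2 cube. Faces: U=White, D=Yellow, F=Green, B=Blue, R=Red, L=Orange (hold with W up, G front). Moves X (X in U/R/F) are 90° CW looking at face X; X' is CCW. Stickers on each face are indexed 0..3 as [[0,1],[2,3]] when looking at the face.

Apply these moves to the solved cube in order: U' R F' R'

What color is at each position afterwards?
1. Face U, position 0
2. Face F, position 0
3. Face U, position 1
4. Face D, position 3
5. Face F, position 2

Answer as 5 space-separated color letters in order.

After move 1 (U'): U=WWWW F=OOGG R=GGRR B=RRBB L=BBOO
After move 2 (R): R=RGRG U=WOWG F=OYGY D=YBYR B=WRWB
After move 3 (F'): F=YYOG U=WORR R=BGYG D=BOYR L=BGOW
After move 4 (R'): R=GGBY U=WWRW F=YOOR D=BYYG B=RROB
Query 1: U[0] = W
Query 2: F[0] = Y
Query 3: U[1] = W
Query 4: D[3] = G
Query 5: F[2] = O

Answer: W Y W G O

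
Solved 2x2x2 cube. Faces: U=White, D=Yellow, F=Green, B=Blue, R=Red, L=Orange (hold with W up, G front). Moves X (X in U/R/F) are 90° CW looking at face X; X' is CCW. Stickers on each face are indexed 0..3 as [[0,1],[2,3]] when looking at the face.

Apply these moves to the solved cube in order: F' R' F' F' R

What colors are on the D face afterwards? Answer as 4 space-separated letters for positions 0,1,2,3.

Answer: B O Y Y

Derivation:
After move 1 (F'): F=GGGG U=WWRR R=YRYR D=OOYY L=OWOW
After move 2 (R'): R=RRYY U=WBRB F=GWGR D=OGYG B=YBOB
After move 3 (F'): F=WRGG U=WBRY R=GROY D=WWYG L=OBOR
After move 4 (F'): F=RGWG U=WBGO R=WRWY D=BRYG L=OYOR
After move 5 (R): R=WWYR U=WGGG F=RRWG D=BOYY B=OBBB
Query: D face = BOYY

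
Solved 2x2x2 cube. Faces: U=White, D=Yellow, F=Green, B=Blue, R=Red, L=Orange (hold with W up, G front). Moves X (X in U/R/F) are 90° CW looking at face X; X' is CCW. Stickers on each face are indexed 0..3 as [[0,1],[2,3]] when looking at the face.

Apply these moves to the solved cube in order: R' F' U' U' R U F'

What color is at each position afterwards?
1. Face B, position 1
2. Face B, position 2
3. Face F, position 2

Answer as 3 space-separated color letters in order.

Answer: R R Y

Derivation:
After move 1 (R'): R=RRRR U=WBWB F=GWGW D=YGYG B=YBYB
After move 2 (F'): F=WWGG U=WBRR R=GRYR D=OOYG L=OBOW
After move 3 (U'): U=BRWR F=OBGG R=WWYR B=GRYB L=YBOW
After move 4 (U'): U=RRBW F=YBGG R=OBYR B=WWYB L=GROW
After move 5 (R): R=YORB U=RBBG F=YOGG D=OYYW B=WWRB
After move 6 (U): U=BRGB F=YOGG R=WWRB B=GRRB L=YOOW
After move 7 (F'): F=OGYG U=BRWR R=YWOB D=OWYW L=YBOG
Query 1: B[1] = R
Query 2: B[2] = R
Query 3: F[2] = Y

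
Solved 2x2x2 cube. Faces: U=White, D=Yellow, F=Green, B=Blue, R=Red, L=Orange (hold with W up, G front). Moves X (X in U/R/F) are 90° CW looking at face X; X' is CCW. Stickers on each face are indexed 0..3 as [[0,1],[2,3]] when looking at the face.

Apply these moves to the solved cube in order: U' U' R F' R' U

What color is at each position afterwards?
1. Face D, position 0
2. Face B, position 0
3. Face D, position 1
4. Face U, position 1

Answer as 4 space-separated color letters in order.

Answer: R R Y W

Derivation:
After move 1 (U'): U=WWWW F=OOGG R=GGRR B=RRBB L=BBOO
After move 2 (U'): U=WWWW F=BBGG R=OORR B=GGBB L=RROO
After move 3 (R): R=RORO U=WBWG F=BYGY D=YBYG B=WGWB
After move 4 (F'): F=YYBG U=WBRR R=BOYO D=ROYG L=RGOW
After move 5 (R'): R=OOBY U=WWRW F=YBBR D=RYYG B=GGOB
After move 6 (U): U=RWWW F=OOBR R=GGBY B=RGOB L=YBOW
Query 1: D[0] = R
Query 2: B[0] = R
Query 3: D[1] = Y
Query 4: U[1] = W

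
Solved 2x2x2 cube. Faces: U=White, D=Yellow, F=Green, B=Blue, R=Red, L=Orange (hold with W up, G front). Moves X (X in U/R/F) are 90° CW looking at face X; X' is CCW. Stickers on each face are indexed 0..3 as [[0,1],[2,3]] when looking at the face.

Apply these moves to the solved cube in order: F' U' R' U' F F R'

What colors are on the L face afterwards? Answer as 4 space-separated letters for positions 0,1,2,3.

After move 1 (F'): F=GGGG U=WWRR R=YRYR D=OOYY L=OWOW
After move 2 (U'): U=WRWR F=OWGG R=GGYR B=YRBB L=BBOW
After move 3 (R'): R=GRGY U=WBWY F=ORGR D=OWYG B=YROB
After move 4 (U'): U=BYWW F=BBGR R=ORGY B=GROB L=YROW
After move 5 (F): F=GBRB U=BYWR R=WRWY D=GOYG L=YOOW
After move 6 (F): F=RGBB U=BYWO R=WRRY D=WWYG L=YGOO
After move 7 (R'): R=RYWR U=BOWG F=RYBO D=WGYB B=GRWB
Query: L face = YGOO

Answer: Y G O O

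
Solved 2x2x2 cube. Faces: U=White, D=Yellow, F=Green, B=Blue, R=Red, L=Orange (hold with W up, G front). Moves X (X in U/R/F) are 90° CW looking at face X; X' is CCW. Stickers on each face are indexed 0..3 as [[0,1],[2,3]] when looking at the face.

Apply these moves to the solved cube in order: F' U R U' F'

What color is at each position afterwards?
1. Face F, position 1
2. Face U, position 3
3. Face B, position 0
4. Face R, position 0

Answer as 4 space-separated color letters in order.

Answer: Y R Y B

Derivation:
After move 1 (F'): F=GGGG U=WWRR R=YRYR D=OOYY L=OWOW
After move 2 (U): U=RWRW F=YRGG R=BBYR B=OWBB L=GGOW
After move 3 (R): R=YBRB U=RRRG F=YOGY D=OBYO B=WWWB
After move 4 (U'): U=RGRR F=GGGY R=YORB B=YBWB L=WWOW
After move 5 (F'): F=GYGG U=RGYR R=BOOB D=WWYO L=WROR
Query 1: F[1] = Y
Query 2: U[3] = R
Query 3: B[0] = Y
Query 4: R[0] = B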